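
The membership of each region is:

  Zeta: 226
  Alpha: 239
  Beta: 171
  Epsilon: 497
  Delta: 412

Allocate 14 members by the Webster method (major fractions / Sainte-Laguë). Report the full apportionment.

Zeta 2, Alpha 2, Beta 2, Epsilon 4, Delta 4

Standard divisor 1545/14 ≈ 110.357; standard quotas: Zeta 2.048, Alpha 2.166, Beta 1.550, Epsilon 4.504, Delta 3.733.
Rounding to the nearest integer gives 2, 2, 2, 5, 4 = 15 seats, so the divisor must be adjusted.
With modified divisor 112: modified quotas Zeta 2.018, Alpha 2.134, Beta 1.527, Epsilon 4.438, Delta 3.679.
Rounding to the nearest integer: Zeta 2, Alpha 2, Beta 2, Epsilon 4, Delta 4 (total 14).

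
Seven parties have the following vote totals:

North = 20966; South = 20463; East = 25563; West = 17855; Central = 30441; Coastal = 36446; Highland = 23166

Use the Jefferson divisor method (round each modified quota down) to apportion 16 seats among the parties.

North=2, South=2, East=2, West=1, Central=3, Coastal=4, Highland=2

Standard divisor 174900/16 ≈ 10931.25; standard quotas: North 1.918, South 1.872, East 2.339, West 1.633, Central 2.785, Coastal 3.334, Highland 2.119.
Rounding down gives 1, 1, 2, 1, 2, 3, 2 = 12 seats, so the divisor must be adjusted.
With modified divisor 9020: modified quotas North 2.324, South 2.269, East 2.834, West 1.979, Central 3.375, Coastal 4.041, Highland 2.568.
Rounding down: North 2, South 2, East 2, West 1, Central 3, Coastal 4, Highland 2 (total 16).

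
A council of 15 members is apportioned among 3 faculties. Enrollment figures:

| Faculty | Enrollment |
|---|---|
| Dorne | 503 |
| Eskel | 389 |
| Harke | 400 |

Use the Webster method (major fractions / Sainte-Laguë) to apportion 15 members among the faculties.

Standard divisor 1292/15 ≈ 86.133; standard quotas: Dorne 5.840, Eskel 4.516, Harke 4.644.
Rounding to the nearest integer gives 6, 5, 5 = 16 seats, so the divisor must be adjusted.
With modified divisor 88: modified quotas Dorne 5.716, Eskel 4.420, Harke 4.545.
Rounding to the nearest integer: Dorne 6, Eskel 4, Harke 5 (total 15).

Dorne: 6, Eskel: 4, Harke: 5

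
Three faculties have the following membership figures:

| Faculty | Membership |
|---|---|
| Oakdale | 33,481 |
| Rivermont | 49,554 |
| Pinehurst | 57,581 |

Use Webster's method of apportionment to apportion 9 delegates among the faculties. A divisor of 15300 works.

With modified divisor 15300: modified quotas Oakdale 2.188, Rivermont 3.239, Pinehurst 3.763.
Rounding to the nearest integer: Oakdale 2, Rivermont 3, Pinehurst 4 (total 9).

Oakdale 2; Rivermont 3; Pinehurst 4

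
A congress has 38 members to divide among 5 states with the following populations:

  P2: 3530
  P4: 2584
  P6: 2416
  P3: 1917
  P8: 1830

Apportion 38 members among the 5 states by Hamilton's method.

P2=11, P4=8, P6=7, P3=6, P8=6

The standard divisor is 12277/38 ≈ 323.079.
Standard quotas: P2 10.926, P4 7.998, P6 7.478, P3 5.934, P8 5.664.
Lower quotas: P2 10, P4 7, P6 7, P3 5, P8 5 (sum 34, leaving 4 seats).
Remainders in descending order: P4 0.998, P3 0.934, P2 0.926, P8 0.664, P6 0.478.
The surplus seats go to P4, P3, P2, P8.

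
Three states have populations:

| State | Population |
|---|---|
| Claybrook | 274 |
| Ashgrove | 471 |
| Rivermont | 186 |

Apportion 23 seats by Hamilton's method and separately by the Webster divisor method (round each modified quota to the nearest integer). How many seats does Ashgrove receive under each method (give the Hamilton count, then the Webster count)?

12 and 11

Hamilton: Claybrook 7, Ashgrove 12, Rivermont 4.
Webster: Claybrook 7, Ashgrove 11, Rivermont 5.
Ashgrove gets 12 under Hamilton and 11 under Webster.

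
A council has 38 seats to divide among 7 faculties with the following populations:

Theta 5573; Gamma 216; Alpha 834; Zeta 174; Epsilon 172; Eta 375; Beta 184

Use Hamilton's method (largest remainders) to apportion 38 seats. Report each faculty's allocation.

The standard divisor is 7528/38 ≈ 198.105.
Standard quotas: Theta 28.1315, Gamma 1.0903, Alpha 4.2099, Zeta 0.8783, Epsilon 0.8682, Eta 1.8929, Beta 0.9288.
Lower quotas: Theta 28, Gamma 1, Alpha 4, Zeta 0, Epsilon 0, Eta 1, Beta 0 (sum 34, leaving 4 seats).
Remainders in descending order: Beta 0.9288, Eta 0.8929, Zeta 0.8783, Epsilon 0.8682, Alpha 0.2099, Theta 0.1315, Gamma 0.0903.
Largest remainders: Beta, Eta, Zeta, Epsilon receive the extra seats.

Theta: 28, Gamma: 1, Alpha: 4, Zeta: 1, Epsilon: 1, Eta: 2, Beta: 1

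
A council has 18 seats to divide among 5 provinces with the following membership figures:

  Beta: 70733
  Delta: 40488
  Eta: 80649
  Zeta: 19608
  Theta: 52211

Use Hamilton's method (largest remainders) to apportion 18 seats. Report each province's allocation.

Beta 5, Delta 3, Eta 5, Zeta 1, Theta 4

Total 263689; standard divisor 263689/18 ≈ 14649.389.
Standard quotas: Beta 4.8284, Delta 2.7638, Eta 5.5053, Zeta 1.3385, Theta 3.5640.
Lower quotas: Beta 4, Delta 2, Eta 5, Zeta 1, Theta 3 (sum 15, leaving 3 seats).
Remainders in descending order: Beta 0.8284, Delta 0.7638, Theta 0.5640, Eta 0.5053, Zeta 0.3385.
Largest remainders: Beta, Delta, Theta receive the extra seats.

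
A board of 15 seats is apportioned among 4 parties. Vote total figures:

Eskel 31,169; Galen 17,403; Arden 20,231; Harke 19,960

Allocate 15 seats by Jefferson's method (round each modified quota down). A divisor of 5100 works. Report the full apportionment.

Eskel: 6, Galen: 3, Arden: 3, Harke: 3

With modified divisor 5100: modified quotas Eskel 6.112, Galen 3.412, Arden 3.967, Harke 3.914.
Rounding down: Eskel 6, Galen 3, Arden 3, Harke 3 (total 15).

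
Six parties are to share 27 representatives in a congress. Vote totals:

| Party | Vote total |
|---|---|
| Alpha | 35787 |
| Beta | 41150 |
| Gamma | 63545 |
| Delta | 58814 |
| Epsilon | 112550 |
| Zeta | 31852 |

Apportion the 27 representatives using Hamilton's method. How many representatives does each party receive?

Alpha 3; Beta 3; Gamma 5; Delta 5; Epsilon 9; Zeta 2

The standard divisor is 343698/27 ≈ 12729.556.
Standard quotas: Alpha 2.8113, Beta 3.2326, Gamma 4.9919, Delta 4.6203, Epsilon 8.8416, Zeta 2.5022.
Lower quotas: Alpha 2, Beta 3, Gamma 4, Delta 4, Epsilon 8, Zeta 2 (sum 23, leaving 4 seats).
Remainders in descending order: Gamma 0.9919, Epsilon 0.8416, Alpha 0.8113, Delta 0.6203, Zeta 0.5022, Beta 0.2326.
The surplus seats go to Gamma, Epsilon, Alpha, Delta.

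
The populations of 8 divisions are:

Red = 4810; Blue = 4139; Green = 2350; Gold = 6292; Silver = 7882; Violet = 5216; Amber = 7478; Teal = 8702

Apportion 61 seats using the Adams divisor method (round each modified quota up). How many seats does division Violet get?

7

Standard divisor 46869/61 ≈ 768.344; standard quotas: Red 6.260, Blue 5.387, Green 3.059, Gold 8.189, Silver 10.258, Violet 6.789, Amber 9.733, Teal 11.326.
Rounding up gives 7, 6, 4, 9, 11, 7, 10, 12 = 66 seats, so the divisor must be adjusted.
With modified divisor 810: modified quotas Red 5.938, Blue 5.110, Green 2.901, Gold 7.768, Silver 9.731, Violet 6.440, Amber 9.232, Teal 10.743.
Rounding up: Red 6, Blue 6, Green 3, Gold 8, Silver 10, Violet 7, Amber 10, Teal 11 (total 61).
Violet receives 7.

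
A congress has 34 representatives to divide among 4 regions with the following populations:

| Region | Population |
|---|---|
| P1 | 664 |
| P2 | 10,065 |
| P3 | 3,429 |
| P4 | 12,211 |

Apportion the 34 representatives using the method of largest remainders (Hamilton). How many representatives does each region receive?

Total 26369; standard divisor 26369/34 ≈ 775.559.
Standard quotas: P1 0.8562, P2 12.9777, P3 4.4213, P4 15.7448.
Lower quotas: P1 0, P2 12, P3 4, P4 15 (sum 31, leaving 3 seats).
Remainders in descending order: P2 0.9777, P1 0.8562, P4 0.7448, P3 0.4213.
The surplus seats go to P2, P1, P4.

P1=1; P2=13; P3=4; P4=16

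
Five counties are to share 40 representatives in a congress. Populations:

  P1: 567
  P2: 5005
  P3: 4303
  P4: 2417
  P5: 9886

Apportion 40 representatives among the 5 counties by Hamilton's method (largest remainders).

The standard divisor is 22178/40 ≈ 554.45.
Standard quotas: P1 1.0226, P2 9.0270, P3 7.7608, P4 4.3593, P5 17.8303.
Lower quotas: P1 1, P2 9, P3 7, P4 4, P5 17 (sum 38, leaving 2 seats).
Remainders in descending order: P5 0.8303, P3 0.7608, P4 0.3593, P2 0.0270, P1 0.0226.
The surplus seats go to P5, P3.

P1 1, P2 9, P3 8, P4 4, P5 18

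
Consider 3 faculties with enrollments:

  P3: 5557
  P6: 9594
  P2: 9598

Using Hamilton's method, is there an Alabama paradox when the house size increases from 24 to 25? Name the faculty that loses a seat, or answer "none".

P3

At 24 seats: P3 6, P6 9, P2 9.
At 25 seats: P3 5, P6 10, P2 10.
P3 drops from 6 to 5.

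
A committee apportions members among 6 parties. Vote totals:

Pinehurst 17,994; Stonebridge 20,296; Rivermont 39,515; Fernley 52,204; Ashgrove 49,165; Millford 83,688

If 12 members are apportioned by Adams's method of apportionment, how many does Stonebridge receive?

1

Standard divisor 262862/12 ≈ 21905.167; standard quotas: Pinehurst 0.821, Stonebridge 0.927, Rivermont 1.804, Fernley 2.383, Ashgrove 2.244, Millford 3.820.
Rounding up gives 1, 1, 2, 3, 3, 4 = 14 seats, so the divisor must be adjusted.
With modified divisor 27000: modified quotas Pinehurst 0.666, Stonebridge 0.752, Rivermont 1.464, Fernley 1.933, Ashgrove 1.821, Millford 3.100.
Rounding up: Pinehurst 1, Stonebridge 1, Rivermont 2, Fernley 2, Ashgrove 2, Millford 4 (total 12).
Stonebridge receives 1.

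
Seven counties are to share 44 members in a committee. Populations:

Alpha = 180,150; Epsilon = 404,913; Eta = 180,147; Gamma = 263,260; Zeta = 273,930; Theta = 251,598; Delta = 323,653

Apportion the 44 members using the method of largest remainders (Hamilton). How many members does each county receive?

Alpha=4, Epsilon=10, Eta=4, Gamma=6, Zeta=6, Theta=6, Delta=8

Standard divisor: 1877651 ÷ 44 ≈ 42673.886.
Standard quotas: Alpha 4.2216, Epsilon 9.4885, Eta 4.2215, Gamma 6.1691, Zeta 6.4191, Theta 5.8958, Delta 7.5843.
Lower quotas: Alpha 4, Epsilon 9, Eta 4, Gamma 6, Zeta 6, Theta 5, Delta 7 (sum 41, leaving 3 seats).
Remainders in descending order: Theta 0.8958, Delta 0.5843, Epsilon 0.4885, Zeta 0.4191, Alpha 0.2216, Eta 0.2215, Gamma 0.1691.
Largest remainders: Theta, Delta, Epsilon receive the extra seats.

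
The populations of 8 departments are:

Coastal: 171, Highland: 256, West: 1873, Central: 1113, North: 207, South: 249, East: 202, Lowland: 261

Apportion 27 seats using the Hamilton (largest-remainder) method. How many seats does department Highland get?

2

Total 4332; standard divisor 4332/27 ≈ 160.444.
Standard quotas: Coastal 1.066, Highland 1.596, West 11.674, Central 6.937, North 1.290, South 1.552, East 1.259, Lowland 1.627.
Lower quotas: Coastal 1, Highland 1, West 11, Central 6, North 1, South 1, East 1, Lowland 1 (sum 23, leaving 4 seats).
Remainders in descending order: Central 0.937, West 0.674, Lowland 0.627, Highland 0.596, South 0.552, North 0.290, East 0.259, Coastal 0.066.
The surplus seats go to Central, West, Lowland, Highland.
Highland receives 2.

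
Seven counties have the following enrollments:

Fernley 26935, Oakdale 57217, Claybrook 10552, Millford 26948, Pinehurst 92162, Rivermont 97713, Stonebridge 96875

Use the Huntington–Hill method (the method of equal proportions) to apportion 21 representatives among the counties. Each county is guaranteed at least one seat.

Fernley: 1, Oakdale: 3, Claybrook: 1, Millford: 1, Pinehurst: 5, Rivermont: 5, Stonebridge: 5

With divisor 19832: modified quotas Fernley 1.358, Oakdale 2.885, Claybrook 0.532, Millford 1.359, Pinehurst 4.647, Rivermont 4.927, Stonebridge 4.885.
Geometric-mean thresholds: Fernley √(1·2)=1.414, Oakdale √(2·3)=2.449, Claybrook (min 1), Millford √(1·2)=1.414, Pinehurst √(4·5)=4.472, Rivermont √(4·5)=4.472, Stonebridge √(4·5)=4.472.
Each quota rounded against its threshold gives Fernley 1, Oakdale 3, Claybrook 1, Millford 1, Pinehurst 5, Rivermont 5, Stonebridge 5 (total 21).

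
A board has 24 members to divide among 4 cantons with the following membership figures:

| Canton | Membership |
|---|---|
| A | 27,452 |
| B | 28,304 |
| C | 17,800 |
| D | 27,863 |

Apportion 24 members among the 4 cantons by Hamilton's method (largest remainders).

A 6, B 7, C 4, D 7

Total 101419; standard divisor 101419/24 ≈ 4225.792.
Standard quotas: A 6.4963, B 6.6979, C 4.2122, D 6.5936.
Lower quotas: A 6, B 6, C 4, D 6 (sum 22, leaving 2 seats).
Remainders in descending order: B 0.6979, D 0.5936, A 0.4963, C 0.2122.
Largest remainders: B, D receive the extra seats.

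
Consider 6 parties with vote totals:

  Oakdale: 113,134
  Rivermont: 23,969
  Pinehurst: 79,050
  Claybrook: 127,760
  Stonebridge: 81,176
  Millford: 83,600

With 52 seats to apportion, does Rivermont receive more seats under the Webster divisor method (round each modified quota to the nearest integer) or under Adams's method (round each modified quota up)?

Adams

Webster: Oakdale 12, Rivermont 2, Pinehurst 8, Claybrook 13, Stonebridge 8, Millford 9.
Adams: Oakdale 11, Rivermont 3, Pinehurst 8, Claybrook 13, Stonebridge 8, Millford 9.
Rivermont gets 2 under Webster and 3 under Adams.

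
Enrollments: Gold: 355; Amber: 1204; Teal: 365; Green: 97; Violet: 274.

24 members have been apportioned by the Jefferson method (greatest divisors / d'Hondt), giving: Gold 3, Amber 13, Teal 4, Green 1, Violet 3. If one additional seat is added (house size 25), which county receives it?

Gold

Priority for the next seat is population ÷ (current seats + 1).
Priorities: Gold 88.750, Amber 86.000, Teal 73.000, Green 48.500, Violet 68.500.
Highest priority: Gold.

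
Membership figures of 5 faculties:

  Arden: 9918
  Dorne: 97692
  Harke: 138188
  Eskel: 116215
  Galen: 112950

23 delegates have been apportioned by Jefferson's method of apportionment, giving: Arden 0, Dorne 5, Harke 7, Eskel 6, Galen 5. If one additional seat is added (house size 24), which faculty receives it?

Priority for the next seat is population ÷ (current seats + 1).
Priorities: Arden 9918.000, Dorne 16282.000, Harke 17273.500, Eskel 16602.143, Galen 18825.000.
Highest priority: Galen.

Galen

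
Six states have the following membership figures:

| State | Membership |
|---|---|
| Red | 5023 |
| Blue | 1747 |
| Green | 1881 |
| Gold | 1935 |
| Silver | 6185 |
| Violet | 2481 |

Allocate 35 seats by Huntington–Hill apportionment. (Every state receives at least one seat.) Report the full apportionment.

With divisor 549: modified quotas Red 9.149, Blue 3.182, Green 3.426, Gold 3.525, Silver 11.266, Violet 4.519.
Geometric-mean thresholds: Red √(9·10)=9.487, Blue √(3·4)=3.464, Green √(3·4)=3.464, Gold √(3·4)=3.464, Silver √(11·12)=11.489, Violet √(4·5)=4.472.
Each quota rounded against its threshold gives Red 9, Blue 3, Green 3, Gold 4, Silver 11, Violet 5 (total 35).

Red 9, Blue 3, Green 3, Gold 4, Silver 11, Violet 5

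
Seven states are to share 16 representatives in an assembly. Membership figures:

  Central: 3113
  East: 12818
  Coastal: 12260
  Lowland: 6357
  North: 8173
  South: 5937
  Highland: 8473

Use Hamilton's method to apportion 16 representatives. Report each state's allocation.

Central 1; East 4; Coastal 3; Lowland 2; North 2; South 2; Highland 2

Total 57131; standard divisor 57131/16 ≈ 3570.688.
Standard quotas: Central 0.8718, East 3.5898, Coastal 3.4335, Lowland 1.7803, North 2.2889, South 1.6627, Highland 2.3729.
Lower quotas: Central 0, East 3, Coastal 3, Lowland 1, North 2, South 1, Highland 2 (sum 12, leaving 4 seats).
Remainders in descending order: Central 0.8718, Lowland 0.7803, South 0.6627, East 0.5898, Coastal 0.4335, Highland 0.3729, North 0.2889.
Largest remainders: Central, Lowland, South, East receive the extra seats.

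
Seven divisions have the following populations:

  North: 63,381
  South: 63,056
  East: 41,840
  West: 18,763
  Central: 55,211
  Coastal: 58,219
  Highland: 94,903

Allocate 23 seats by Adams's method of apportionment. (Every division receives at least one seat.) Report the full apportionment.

North 4, South 4, East 3, West 1, Central 3, Coastal 3, Highland 5

Standard divisor 395373/23 ≈ 17190.13; standard quotas: North 3.687, South 3.668, East 2.434, West 1.091, Central 3.212, Coastal 3.387, Highland 5.521.
Rounding up gives 4, 4, 3, 2, 4, 4, 6 = 27 seats, so the divisor must be adjusted.
With modified divisor 20200: modified quotas North 3.138, South 3.122, East 2.071, West 0.929, Central 2.733, Coastal 2.882, Highland 4.698.
Rounding up: North 4, South 4, East 3, West 1, Central 3, Coastal 3, Highland 5 (total 23).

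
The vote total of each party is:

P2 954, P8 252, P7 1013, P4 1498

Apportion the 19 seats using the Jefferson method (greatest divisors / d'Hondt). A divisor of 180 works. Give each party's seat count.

With modified divisor 180: modified quotas P2 5.300, P8 1.400, P7 5.628, P4 8.322.
Rounding down: P2 5, P8 1, P7 5, P4 8 (total 19).

P2=5; P8=1; P7=5; P4=8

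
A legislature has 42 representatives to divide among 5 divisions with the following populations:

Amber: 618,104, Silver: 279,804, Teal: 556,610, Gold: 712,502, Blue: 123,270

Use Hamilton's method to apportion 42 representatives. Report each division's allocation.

Amber 12; Silver 5; Teal 10; Gold 13; Blue 2

Standard divisor: 2290290 ÷ 42 ≈ 54530.714.
Standard quotas: Amber 11.3350, Silver 5.1311, Teal 10.2073, Gold 13.0661, Blue 2.2606.
Lower quotas: Amber 11, Silver 5, Teal 10, Gold 13, Blue 2 (sum 41, leaving 1 seat).
Remainders in descending order: Amber 0.3350, Blue 0.2606, Teal 0.2073, Silver 0.1311, Gold 0.0661.
The surplus seat goes to Amber.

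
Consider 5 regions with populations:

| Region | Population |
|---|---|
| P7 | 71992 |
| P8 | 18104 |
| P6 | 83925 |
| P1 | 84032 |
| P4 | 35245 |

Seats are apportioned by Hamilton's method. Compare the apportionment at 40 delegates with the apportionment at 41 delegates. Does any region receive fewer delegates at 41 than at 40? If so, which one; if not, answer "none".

P8

At 40 seats: P7 10, P8 3, P6 11, P1 11, P4 5.
At 41 seats: P7 10, P8 2, P6 12, P1 12, P4 5.
P8 drops from 3 to 2.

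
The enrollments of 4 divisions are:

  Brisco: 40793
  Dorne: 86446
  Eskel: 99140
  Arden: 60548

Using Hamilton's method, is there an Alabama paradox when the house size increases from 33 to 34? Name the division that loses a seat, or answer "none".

At 33 seats: Brisco 5, Dorne 10, Eskel 11, Arden 7.
At 34 seats: Brisco 5, Dorne 10, Eskel 12, Arden 7.
No division's allocation decreased.

none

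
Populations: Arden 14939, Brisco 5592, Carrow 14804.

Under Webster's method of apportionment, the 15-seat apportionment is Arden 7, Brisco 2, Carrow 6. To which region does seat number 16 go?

Priority for the next seat is population ÷ (current seats + 0.5).
Priorities: Arden 1991.867, Brisco 2236.800, Carrow 2277.538.
Highest priority: Carrow.

Carrow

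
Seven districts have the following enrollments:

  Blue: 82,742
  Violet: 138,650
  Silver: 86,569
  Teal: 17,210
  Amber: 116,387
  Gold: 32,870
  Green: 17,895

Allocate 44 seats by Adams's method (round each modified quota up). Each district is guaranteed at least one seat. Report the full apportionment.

Standard divisor 492323/44 ≈ 11189.159; standard quotas: Blue 7.395, Violet 12.391, Silver 7.737, Teal 1.538, Amber 10.402, Gold 2.938, Green 1.599.
Rounding up gives 8, 13, 8, 2, 11, 3, 2 = 47 seats, so the divisor must be adjusted.
With modified divisor 12100: modified quotas Blue 6.838, Violet 11.459, Silver 7.154, Teal 1.422, Amber 9.619, Gold 2.717, Green 1.479.
Rounding up: Blue 7, Violet 12, Silver 8, Teal 2, Amber 10, Gold 3, Green 2 (total 44).

Blue: 7, Violet: 12, Silver: 8, Teal: 2, Amber: 10, Gold: 3, Green: 2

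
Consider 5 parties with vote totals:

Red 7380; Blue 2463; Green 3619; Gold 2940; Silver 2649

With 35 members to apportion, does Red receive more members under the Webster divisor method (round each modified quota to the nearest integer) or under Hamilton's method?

Webster: Red 13, Blue 5, Green 7, Gold 5, Silver 5.
Hamilton: Red 14, Blue 4, Green 7, Gold 5, Silver 5.
Red gets 13 under Webster and 14 under Hamilton.

Hamilton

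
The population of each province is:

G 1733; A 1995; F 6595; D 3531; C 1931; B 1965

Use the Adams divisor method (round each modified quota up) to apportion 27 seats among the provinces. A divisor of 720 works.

G 3, A 3, F 10, D 5, C 3, B 3

With modified divisor 720: modified quotas G 2.407, A 2.771, F 9.160, D 4.904, C 2.682, B 2.729.
Rounding up: G 3, A 3, F 10, D 5, C 3, B 3 (total 27).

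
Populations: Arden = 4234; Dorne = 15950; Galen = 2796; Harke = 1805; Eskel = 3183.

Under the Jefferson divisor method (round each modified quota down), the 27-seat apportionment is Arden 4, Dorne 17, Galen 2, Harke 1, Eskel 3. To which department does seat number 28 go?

Priority for the next seat is population ÷ (current seats + 1).
Priorities: Arden 846.800, Dorne 886.111, Galen 932.000, Harke 902.500, Eskel 795.750.
Highest priority: Galen.

Galen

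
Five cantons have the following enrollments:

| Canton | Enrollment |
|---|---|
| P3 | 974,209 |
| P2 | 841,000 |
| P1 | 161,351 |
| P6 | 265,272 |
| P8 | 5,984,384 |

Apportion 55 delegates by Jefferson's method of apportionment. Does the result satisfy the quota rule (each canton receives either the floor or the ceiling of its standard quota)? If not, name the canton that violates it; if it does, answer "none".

P8

Standard quotas: P3 6.514, P2 5.623, P1 1.079, P6 1.774, P8 40.011.
Jefferson allocation: P3 6, P2 5, P1 1, P6 1, P8 42.
P8 has quota 40.011 (lower 40, upper 41) but receives 42 — outside the quota interval.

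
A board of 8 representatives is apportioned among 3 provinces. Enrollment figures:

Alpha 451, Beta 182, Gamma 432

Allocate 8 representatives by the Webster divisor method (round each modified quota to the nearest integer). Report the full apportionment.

Alpha=4, Beta=1, Gamma=3

Standard divisor 1065/8 ≈ 133.125; standard quotas: Alpha 3.388, Beta 1.367, Gamma 3.245.
Rounding to the nearest integer gives 3, 1, 3 = 7 seats, so the divisor must be adjusted.
With modified divisor 126: modified quotas Alpha 3.579, Beta 1.444, Gamma 3.429.
Rounding to the nearest integer: Alpha 4, Beta 1, Gamma 3 (total 8).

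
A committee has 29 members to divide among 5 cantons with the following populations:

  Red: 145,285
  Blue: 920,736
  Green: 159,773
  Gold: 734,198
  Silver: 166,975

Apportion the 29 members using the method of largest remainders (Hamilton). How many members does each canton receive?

Standard divisor: 2126967 ÷ 29 ≈ 73343.69.
Standard quotas: Red 1.9809, Blue 12.5537, Green 2.1784, Gold 10.0104, Silver 2.2766.
Lower quotas: Red 1, Blue 12, Green 2, Gold 10, Silver 2 (sum 27, leaving 2 seats).
Remainders in descending order: Red 0.9809, Blue 0.5537, Silver 0.2766, Green 0.1784, Gold 0.0104.
Largest remainders: Red, Blue receive the extra seats.

Red=2, Blue=13, Green=2, Gold=10, Silver=2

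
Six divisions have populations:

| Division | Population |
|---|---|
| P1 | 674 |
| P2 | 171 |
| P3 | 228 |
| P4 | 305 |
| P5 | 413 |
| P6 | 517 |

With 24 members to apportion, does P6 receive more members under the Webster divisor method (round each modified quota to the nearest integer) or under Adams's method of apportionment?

Webster: P1 7, P2 2, P3 2, P4 3, P5 4, P6 6.
Adams: P1 7, P2 2, P3 3, P4 3, P5 4, P6 5.
P6 gets 6 under Webster and 5 under Adams.

Webster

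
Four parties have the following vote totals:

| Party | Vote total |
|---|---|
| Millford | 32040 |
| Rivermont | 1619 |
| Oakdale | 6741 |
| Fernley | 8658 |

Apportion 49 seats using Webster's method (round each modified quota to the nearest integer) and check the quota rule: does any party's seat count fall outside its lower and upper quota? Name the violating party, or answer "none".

Standard quotas: Millford 32.002, Rivermont 1.617, Oakdale 6.733, Fernley 8.648.
Webster allocation: Millford 31, Rivermont 2, Oakdale 7, Fernley 9.
Millford has quota 32.002 (lower 32, upper 33) but receives 31 — outside the quota interval.

Millford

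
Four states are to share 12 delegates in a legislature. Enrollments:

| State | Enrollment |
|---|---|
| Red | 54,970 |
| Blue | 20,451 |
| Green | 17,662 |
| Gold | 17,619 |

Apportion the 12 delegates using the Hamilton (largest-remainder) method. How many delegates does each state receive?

The standard divisor is 110702/12 ≈ 9225.167.
Standard quotas: Red 5.9587, Blue 2.2169, Green 1.9145, Gold 1.9099.
Lower quotas: Red 5, Blue 2, Green 1, Gold 1 (sum 9, leaving 3 seats).
Remainders in descending order: Red 0.9587, Green 0.9145, Gold 0.9099, Blue 0.2169.
The surplus seats go to Red, Green, Gold.

Red 6; Blue 2; Green 2; Gold 2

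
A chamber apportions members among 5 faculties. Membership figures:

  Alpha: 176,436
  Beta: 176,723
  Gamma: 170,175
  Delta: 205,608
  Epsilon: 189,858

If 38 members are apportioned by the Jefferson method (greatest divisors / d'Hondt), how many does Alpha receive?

Standard divisor 918800/38 ≈ 24178.947; standard quotas: Alpha 7.297, Beta 7.309, Gamma 7.038, Delta 8.504, Epsilon 7.852.
Rounding down gives 7, 7, 7, 8, 7 = 36 seats, so the divisor must be adjusted.
With modified divisor 22500: modified quotas Alpha 7.842, Beta 7.854, Gamma 7.563, Delta 9.138, Epsilon 8.438.
Rounding down: Alpha 7, Beta 7, Gamma 7, Delta 9, Epsilon 8 (total 38).
Alpha receives 7.

7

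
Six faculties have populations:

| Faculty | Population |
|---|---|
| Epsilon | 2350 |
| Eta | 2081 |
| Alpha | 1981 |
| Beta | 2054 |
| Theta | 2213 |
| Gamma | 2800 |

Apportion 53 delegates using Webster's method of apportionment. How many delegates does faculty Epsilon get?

9

Standard divisor 13479/53 ≈ 254.321; standard quotas: Epsilon 9.240, Eta 8.183, Alpha 7.789, Beta 8.076, Theta 8.702, Gamma 11.010.
Rounding to the nearest integer gives Epsilon 9, Eta 8, Alpha 8, Beta 8, Theta 9, Gamma 11 — total 53, matching the house size, so no adjustment is needed.
Epsilon receives 9.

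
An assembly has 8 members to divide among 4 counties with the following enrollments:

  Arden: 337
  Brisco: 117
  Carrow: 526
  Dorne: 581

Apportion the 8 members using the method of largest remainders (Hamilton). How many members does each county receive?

Arden 2, Brisco 0, Carrow 3, Dorne 3

Total 1561; standard divisor 1561/8 ≈ 195.125.
Standard quotas: Arden 1.727, Brisco 0.600, Carrow 2.696, Dorne 2.978.
Lower quotas: Arden 1, Brisco 0, Carrow 2, Dorne 2 (sum 5, leaving 3 seats).
Remainders in descending order: Dorne 0.978, Arden 0.727, Carrow 0.696, Brisco 0.600.
Largest remainders: Dorne, Arden, Carrow receive the extra seats.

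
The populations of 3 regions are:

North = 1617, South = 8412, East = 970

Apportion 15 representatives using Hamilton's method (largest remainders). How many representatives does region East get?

Total 10999; standard divisor 10999/15 ≈ 733.267.
Standard quotas: North 2.2052, South 11.4720, East 1.3228.
Lower quotas: North 2, South 11, East 1 (sum 14, leaving 1 seat).
Remainders in descending order: South 0.4720, East 0.3228, North 0.2052.
Largest remainder: South receives the extra seat.
East receives 1.

1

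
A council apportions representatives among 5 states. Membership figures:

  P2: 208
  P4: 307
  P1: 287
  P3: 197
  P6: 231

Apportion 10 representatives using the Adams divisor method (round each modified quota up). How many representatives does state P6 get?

Standard divisor 1230/10 ≈ 123; standard quotas: P2 1.691, P4 2.496, P1 2.333, P3 1.602, P6 1.878.
Rounding up gives 2, 3, 3, 2, 2 = 12 seats, so the divisor must be adjusted.
With modified divisor 180: modified quotas P2 1.156, P4 1.706, P1 1.594, P3 1.094, P6 1.283.
Rounding up: P2 2, P4 2, P1 2, P3 2, P6 2 (total 10).
P6 receives 2.

2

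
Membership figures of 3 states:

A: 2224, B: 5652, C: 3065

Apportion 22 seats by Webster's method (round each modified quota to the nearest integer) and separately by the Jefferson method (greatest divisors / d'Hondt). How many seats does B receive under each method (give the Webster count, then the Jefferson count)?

Webster: A 5, B 11, C 6.
Jefferson: A 4, B 12, C 6.
B gets 11 under Webster and 12 under Jefferson.

11 and 12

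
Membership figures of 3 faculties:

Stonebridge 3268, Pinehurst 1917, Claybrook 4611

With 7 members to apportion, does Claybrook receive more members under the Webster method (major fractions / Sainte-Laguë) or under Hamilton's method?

Webster: Stonebridge 2, Pinehurst 1, Claybrook 4.
Hamilton: Stonebridge 2, Pinehurst 2, Claybrook 3.
Claybrook gets 4 under Webster and 3 under Hamilton.

Webster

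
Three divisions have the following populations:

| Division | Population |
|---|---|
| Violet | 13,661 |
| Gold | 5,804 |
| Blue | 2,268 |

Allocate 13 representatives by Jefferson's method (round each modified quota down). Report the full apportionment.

Standard divisor 21733/13 ≈ 1671.769; standard quotas: Violet 8.172, Gold 3.472, Blue 1.357.
Rounding down gives 8, 3, 1 = 12 seats, so the divisor must be adjusted.
With modified divisor 1500: modified quotas Violet 9.107, Gold 3.869, Blue 1.512.
Rounding down: Violet 9, Gold 3, Blue 1 (total 13).

Violet=9, Gold=3, Blue=1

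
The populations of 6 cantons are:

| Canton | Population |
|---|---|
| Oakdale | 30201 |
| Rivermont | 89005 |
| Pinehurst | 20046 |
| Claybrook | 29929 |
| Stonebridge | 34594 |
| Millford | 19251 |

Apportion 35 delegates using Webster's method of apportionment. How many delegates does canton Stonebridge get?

5

Standard divisor 223026/35 ≈ 6372.171; standard quotas: Oakdale 4.740, Rivermont 13.968, Pinehurst 3.146, Claybrook 4.697, Stonebridge 5.429, Millford 3.021.
Rounding to the nearest integer gives Oakdale 5, Rivermont 14, Pinehurst 3, Claybrook 5, Stonebridge 5, Millford 3 — total 35, matching the house size, so no adjustment is needed.
Stonebridge receives 5.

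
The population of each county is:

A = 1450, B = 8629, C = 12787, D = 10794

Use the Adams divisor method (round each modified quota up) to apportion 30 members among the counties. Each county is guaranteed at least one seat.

Standard divisor 33660/30 ≈ 1122; standard quotas: A 1.292, B 7.691, C 11.397, D 9.620.
Rounding up gives 2, 8, 12, 10 = 32 seats, so the divisor must be adjusted.
With modified divisor 1220: modified quotas A 1.189, B 7.073, C 10.481, D 8.848.
Rounding up: A 2, B 8, C 11, D 9 (total 30).

A=2, B=8, C=11, D=9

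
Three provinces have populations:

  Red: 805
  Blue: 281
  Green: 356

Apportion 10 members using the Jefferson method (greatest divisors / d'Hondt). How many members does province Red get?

Standard divisor 1442/10 ≈ 144.2; standard quotas: Red 5.583, Blue 1.949, Green 2.469.
Rounding down gives 5, 1, 2 = 8 seats, so the divisor must be adjusted.
With modified divisor 130: modified quotas Red 6.192, Blue 2.162, Green 2.738.
Rounding down: Red 6, Blue 2, Green 2 (total 10).
Red receives 6.

6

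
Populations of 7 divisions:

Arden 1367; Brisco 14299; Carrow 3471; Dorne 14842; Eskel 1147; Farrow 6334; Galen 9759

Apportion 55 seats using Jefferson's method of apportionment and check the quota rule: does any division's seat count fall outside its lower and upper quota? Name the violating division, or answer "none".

none

Standard quotas: Arden 1.468, Brisco 15.355, Carrow 3.727, Dorne 15.938, Eskel 1.232, Farrow 6.802, Galen 10.479.
Jefferson allocation: Arden 1, Brisco 16, Carrow 3, Dorne 16, Eskel 1, Farrow 7, Galen 11.
Every allocation lies between the lower and upper quota.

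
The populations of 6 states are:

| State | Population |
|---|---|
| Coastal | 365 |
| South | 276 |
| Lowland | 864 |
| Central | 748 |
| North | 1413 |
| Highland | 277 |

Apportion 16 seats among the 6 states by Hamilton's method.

Coastal=1, South=1, Lowland=4, Central=3, North=6, Highland=1

Standard divisor: 3943 ÷ 16 ≈ 246.438.
Standard quotas: Coastal 1.481, South 1.120, Lowland 3.506, Central 3.035, North 5.734, Highland 1.124.
Lower quotas: Coastal 1, South 1, Lowland 3, Central 3, North 5, Highland 1 (sum 14, leaving 2 seats).
Remainders in descending order: North 0.734, Lowland 0.506, Coastal 0.481, Highland 0.124, South 0.120, Central 0.035.
The surplus seats go to North, Lowland.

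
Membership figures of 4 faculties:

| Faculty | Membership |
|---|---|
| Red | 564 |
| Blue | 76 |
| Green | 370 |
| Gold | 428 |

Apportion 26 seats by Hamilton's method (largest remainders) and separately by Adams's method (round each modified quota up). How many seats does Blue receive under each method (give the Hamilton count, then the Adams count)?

1 and 2

Hamilton: Red 10, Blue 1, Green 7, Gold 8.
Adams: Red 10, Blue 2, Green 7, Gold 7.
Blue gets 1 under Hamilton and 2 under Adams.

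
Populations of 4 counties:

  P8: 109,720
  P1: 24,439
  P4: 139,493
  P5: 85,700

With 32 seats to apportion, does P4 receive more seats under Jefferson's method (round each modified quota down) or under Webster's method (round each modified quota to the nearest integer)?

Jefferson

Jefferson: P8 10, P1 2, P4 13, P5 7.
Webster: P8 10, P1 2, P4 12, P5 8.
P4 gets 13 under Jefferson and 12 under Webster.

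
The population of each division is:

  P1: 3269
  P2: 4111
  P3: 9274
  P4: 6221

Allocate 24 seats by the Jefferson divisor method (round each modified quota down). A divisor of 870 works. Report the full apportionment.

P1: 3, P2: 4, P3: 10, P4: 7

With modified divisor 870: modified quotas P1 3.757, P2 4.725, P3 10.660, P4 7.151.
Rounding down: P1 3, P2 4, P3 10, P4 7 (total 24).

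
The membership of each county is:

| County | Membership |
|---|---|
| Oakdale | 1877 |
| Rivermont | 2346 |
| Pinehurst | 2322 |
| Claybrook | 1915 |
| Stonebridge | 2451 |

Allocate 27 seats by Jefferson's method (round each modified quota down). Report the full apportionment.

Standard divisor 10911/27 ≈ 404.111; standard quotas: Oakdale 4.645, Rivermont 5.805, Pinehurst 5.746, Claybrook 4.739, Stonebridge 6.065.
Rounding down gives 4, 5, 5, 4, 6 = 24 seats, so the divisor must be adjusted.
With modified divisor 380: modified quotas Oakdale 4.939, Rivermont 6.174, Pinehurst 6.111, Claybrook 5.039, Stonebridge 6.450.
Rounding down: Oakdale 4, Rivermont 6, Pinehurst 6, Claybrook 5, Stonebridge 6 (total 27).

Oakdale: 4, Rivermont: 6, Pinehurst: 6, Claybrook: 5, Stonebridge: 6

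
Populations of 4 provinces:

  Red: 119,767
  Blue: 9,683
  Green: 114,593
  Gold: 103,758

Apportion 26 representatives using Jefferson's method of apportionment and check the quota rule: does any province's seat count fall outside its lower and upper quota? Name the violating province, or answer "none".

none

Standard quotas: Red 8.953, Blue 0.724, Green 8.566, Gold 7.756.
Jefferson allocation: Red 9, Blue 0, Green 9, Gold 8.
Every allocation lies between the lower and upper quota.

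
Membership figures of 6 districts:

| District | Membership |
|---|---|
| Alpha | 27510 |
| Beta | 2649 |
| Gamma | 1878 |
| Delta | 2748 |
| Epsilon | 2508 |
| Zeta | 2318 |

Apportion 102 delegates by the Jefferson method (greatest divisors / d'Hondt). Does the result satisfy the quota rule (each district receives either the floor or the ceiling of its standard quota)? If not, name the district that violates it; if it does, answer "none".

Alpha

Standard quotas: Alpha 70.839, Beta 6.821, Gamma 4.836, Delta 7.076, Epsilon 6.458, Zeta 5.969.
Jefferson allocation: Alpha 72, Beta 7, Gamma 4, Delta 7, Epsilon 6, Zeta 6.
Alpha has quota 70.839 (lower 70, upper 71) but receives 72 — outside the quota interval.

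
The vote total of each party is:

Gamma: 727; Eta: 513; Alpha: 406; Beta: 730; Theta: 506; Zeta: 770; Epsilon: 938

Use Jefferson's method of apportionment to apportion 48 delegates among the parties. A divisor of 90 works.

With modified divisor 90: modified quotas Gamma 8.078, Eta 5.700, Alpha 4.511, Beta 8.111, Theta 5.622, Zeta 8.556, Epsilon 10.422.
Rounding down: Gamma 8, Eta 5, Alpha 4, Beta 8, Theta 5, Zeta 8, Epsilon 10 (total 48).

Gamma=8; Eta=5; Alpha=4; Beta=8; Theta=5; Zeta=8; Epsilon=10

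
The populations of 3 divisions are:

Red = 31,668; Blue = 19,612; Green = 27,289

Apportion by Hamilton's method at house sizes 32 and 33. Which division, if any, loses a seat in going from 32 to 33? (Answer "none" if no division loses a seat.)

none

At 32 seats: Red 13, Blue 8, Green 11.
At 33 seats: Red 13, Blue 8, Green 12.
No division's allocation decreased.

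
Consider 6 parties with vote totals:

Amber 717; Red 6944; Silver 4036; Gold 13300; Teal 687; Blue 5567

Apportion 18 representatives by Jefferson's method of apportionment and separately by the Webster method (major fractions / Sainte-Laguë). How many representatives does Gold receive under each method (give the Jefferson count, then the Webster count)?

9 and 8

Jefferson: Amber 0, Red 4, Silver 2, Gold 9, Teal 0, Blue 3.
Webster: Amber 0, Red 4, Silver 3, Gold 8, Teal 0, Blue 3.
Gold gets 9 under Jefferson and 8 under Webster.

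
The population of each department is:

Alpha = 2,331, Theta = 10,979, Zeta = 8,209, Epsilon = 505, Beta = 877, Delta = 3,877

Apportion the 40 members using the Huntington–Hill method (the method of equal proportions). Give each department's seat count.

Alpha=4; Theta=16; Zeta=12; Epsilon=1; Beta=1; Delta=6

With divisor 669: modified quotas Alpha 3.484, Theta 16.411, Zeta 12.271, Epsilon 0.755, Beta 1.311, Delta 5.795.
Geometric-mean thresholds: Alpha √(3·4)=3.464, Theta √(16·17)=16.492, Zeta √(12·13)=12.490, Epsilon (min 1), Beta √(1·2)=1.414, Delta √(5·6)=5.477.
Each quota rounded against its threshold gives Alpha 4, Theta 16, Zeta 12, Epsilon 1, Beta 1, Delta 6 (total 40).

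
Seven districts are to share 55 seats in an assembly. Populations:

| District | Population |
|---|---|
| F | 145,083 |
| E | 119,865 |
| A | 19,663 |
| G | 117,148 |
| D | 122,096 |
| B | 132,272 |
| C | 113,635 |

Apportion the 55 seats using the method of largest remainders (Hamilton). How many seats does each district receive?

F 10; E 9; A 1; G 8; D 9; B 10; C 8

Standard divisor: 769762 ÷ 55 ≈ 13995.673.
Standard quotas: F 10.3663, E 8.5644, A 1.4049, G 8.3703, D 8.7238, B 9.4509, C 8.1193.
Lower quotas: F 10, E 8, A 1, G 8, D 8, B 9, C 8 (sum 52, leaving 3 seats).
Remainders in descending order: D 0.7238, E 0.5644, B 0.4509, A 0.4049, G 0.3703, F 0.3663, C 0.1193.
The surplus seats go to D, E, B.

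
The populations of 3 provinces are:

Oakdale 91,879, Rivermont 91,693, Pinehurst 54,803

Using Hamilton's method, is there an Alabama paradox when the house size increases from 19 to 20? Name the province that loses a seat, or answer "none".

At 19 seats: Oakdale 7, Rivermont 7, Pinehurst 5.
At 20 seats: Oakdale 8, Rivermont 8, Pinehurst 4.
Pinehurst drops from 5 to 4.

Pinehurst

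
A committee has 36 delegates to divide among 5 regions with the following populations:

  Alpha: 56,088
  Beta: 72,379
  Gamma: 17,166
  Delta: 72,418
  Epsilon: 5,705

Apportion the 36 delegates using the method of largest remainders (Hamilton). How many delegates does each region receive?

Alpha 9, Beta 11, Gamma 3, Delta 12, Epsilon 1

Total 223756; standard divisor 223756/36 ≈ 6215.444.
Standard quotas: Alpha 9.0240, Beta 11.6450, Gamma 2.7618, Delta 11.6513, Epsilon 0.9179.
Lower quotas: Alpha 9, Beta 11, Gamma 2, Delta 11, Epsilon 0 (sum 33, leaving 3 seats).
Remainders in descending order: Epsilon 0.9179, Gamma 0.7618, Delta 0.6513, Beta 0.6450, Alpha 0.0240.
Largest remainders: Epsilon, Gamma, Delta receive the extra seats.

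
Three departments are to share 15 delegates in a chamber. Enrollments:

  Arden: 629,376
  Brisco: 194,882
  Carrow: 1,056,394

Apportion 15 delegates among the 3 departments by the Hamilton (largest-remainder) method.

Arden 5; Brisco 2; Carrow 8

The standard divisor is 1880652/15 ≈ 125376.8.
Standard quotas: Arden 5.0199, Brisco 1.5544, Carrow 8.4258.
Lower quotas: Arden 5, Brisco 1, Carrow 8 (sum 14, leaving 1 seat).
Remainders in descending order: Brisco 0.5544, Carrow 0.4258, Arden 0.0199.
Largest remainder: Brisco receives the extra seat.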